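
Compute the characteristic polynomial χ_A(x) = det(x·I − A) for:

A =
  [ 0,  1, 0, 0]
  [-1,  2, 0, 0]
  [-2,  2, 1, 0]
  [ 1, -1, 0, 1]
x^4 - 4*x^3 + 6*x^2 - 4*x + 1

Expanding det(x·I − A) (e.g. by cofactor expansion or by noting that A is similar to its Jordan form J, which has the same characteristic polynomial as A) gives
  χ_A(x) = x^4 - 4*x^3 + 6*x^2 - 4*x + 1
which factors as (x - 1)^4. The eigenvalues (with algebraic multiplicities) are λ = 1 with multiplicity 4.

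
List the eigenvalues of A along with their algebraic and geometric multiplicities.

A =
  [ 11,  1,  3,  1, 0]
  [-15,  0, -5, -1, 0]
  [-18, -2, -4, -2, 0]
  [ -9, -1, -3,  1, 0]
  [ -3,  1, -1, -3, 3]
λ = 2: alg = 4, geom = 2; λ = 3: alg = 1, geom = 1

Step 1 — factor the characteristic polynomial to read off the algebraic multiplicities:
  χ_A(x) = (x - 3)*(x - 2)^4

Step 2 — compute geometric multiplicities via the rank-nullity identity g(λ) = n − rank(A − λI):
  rank(A − (2)·I) = 3, so dim ker(A − (2)·I) = n − 3 = 2
  rank(A − (3)·I) = 4, so dim ker(A − (3)·I) = n − 4 = 1

Summary:
  λ = 2: algebraic multiplicity = 4, geometric multiplicity = 2
  λ = 3: algebraic multiplicity = 1, geometric multiplicity = 1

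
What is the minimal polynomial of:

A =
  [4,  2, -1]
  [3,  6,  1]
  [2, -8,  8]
x^3 - 18*x^2 + 108*x - 216

The characteristic polynomial is χ_A(x) = (x - 6)^3, so the eigenvalues are known. The minimal polynomial is
  m_A(x) = Π_λ (x − λ)^{k_λ}
where k_λ is the size of the *largest* Jordan block for λ (equivalently, the smallest k with (A − λI)^k v = 0 for every generalised eigenvector v of λ).

  λ = 6: largest Jordan block has size 3, contributing (x − 6)^3

So m_A(x) = (x - 6)^3 = x^3 - 18*x^2 + 108*x - 216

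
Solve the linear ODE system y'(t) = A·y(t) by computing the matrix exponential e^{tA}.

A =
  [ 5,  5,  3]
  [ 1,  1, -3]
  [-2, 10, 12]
e^{tA} =
  [-t*exp(6*t) + exp(6*t), 5*t*exp(6*t), 3*t*exp(6*t)]
  [t*exp(6*t), -5*t*exp(6*t) + exp(6*t), -3*t*exp(6*t)]
  [-2*t*exp(6*t), 10*t*exp(6*t), 6*t*exp(6*t) + exp(6*t)]

Strategy: write A = P · J · P⁻¹ where J is a Jordan canonical form, so e^{tA} = P · e^{tJ} · P⁻¹, and e^{tJ} can be computed block-by-block.

A has Jordan form
J =
  [6, 1, 0]
  [0, 6, 0]
  [0, 0, 6]
(up to reordering of blocks).

Per-block formulas:
  For a 1×1 block at λ = 6: exp(t · [6]) = [e^(6t)].
  For a 2×2 Jordan block J_2(6): exp(t · J_2(6)) = e^(6t)·(I + t·N), where N is the 2×2 nilpotent shift.

After assembling e^{tJ} and conjugating by P, we get:

e^{tA} =
  [-t*exp(6*t) + exp(6*t), 5*t*exp(6*t), 3*t*exp(6*t)]
  [t*exp(6*t), -5*t*exp(6*t) + exp(6*t), -3*t*exp(6*t)]
  [-2*t*exp(6*t), 10*t*exp(6*t), 6*t*exp(6*t) + exp(6*t)]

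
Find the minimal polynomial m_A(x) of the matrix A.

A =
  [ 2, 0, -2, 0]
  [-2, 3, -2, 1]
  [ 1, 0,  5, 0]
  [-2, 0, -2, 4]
x^2 - 7*x + 12

The characteristic polynomial is χ_A(x) = (x - 4)^2*(x - 3)^2, so the eigenvalues are known. The minimal polynomial is
  m_A(x) = Π_λ (x − λ)^{k_λ}
where k_λ is the size of the *largest* Jordan block for λ (equivalently, the smallest k with (A − λI)^k v = 0 for every generalised eigenvector v of λ).

  λ = 3: largest Jordan block has size 1, contributing (x − 3)
  λ = 4: largest Jordan block has size 1, contributing (x − 4)

So m_A(x) = (x - 4)*(x - 3) = x^2 - 7*x + 12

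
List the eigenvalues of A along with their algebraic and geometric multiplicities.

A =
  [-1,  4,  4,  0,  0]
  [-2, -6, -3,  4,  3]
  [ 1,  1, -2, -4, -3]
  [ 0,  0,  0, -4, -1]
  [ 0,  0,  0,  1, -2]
λ = -3: alg = 5, geom = 2

Step 1 — factor the characteristic polynomial to read off the algebraic multiplicities:
  χ_A(x) = (x + 3)^5

Step 2 — compute geometric multiplicities via the rank-nullity identity g(λ) = n − rank(A − λI):
  rank(A − (-3)·I) = 3, so dim ker(A − (-3)·I) = n − 3 = 2

Summary:
  λ = -3: algebraic multiplicity = 5, geometric multiplicity = 2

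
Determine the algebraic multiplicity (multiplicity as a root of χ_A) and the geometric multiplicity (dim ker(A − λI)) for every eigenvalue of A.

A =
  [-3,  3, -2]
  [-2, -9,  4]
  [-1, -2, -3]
λ = -5: alg = 3, geom = 1

Step 1 — factor the characteristic polynomial to read off the algebraic multiplicities:
  χ_A(x) = (x + 5)^3

Step 2 — compute geometric multiplicities via the rank-nullity identity g(λ) = n − rank(A − λI):
  rank(A − (-5)·I) = 2, so dim ker(A − (-5)·I) = n − 2 = 1

Summary:
  λ = -5: algebraic multiplicity = 3, geometric multiplicity = 1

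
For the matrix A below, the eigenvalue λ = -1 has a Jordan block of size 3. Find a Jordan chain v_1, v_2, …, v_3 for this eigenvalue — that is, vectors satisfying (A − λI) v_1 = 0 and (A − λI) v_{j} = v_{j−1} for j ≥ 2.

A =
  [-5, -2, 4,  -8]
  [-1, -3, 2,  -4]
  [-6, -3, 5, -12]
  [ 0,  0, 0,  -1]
A Jordan chain for λ = -1 of length 3:
v_1 = (-6, -6, -9, 0)ᵀ
v_2 = (-4, -1, -6, 0)ᵀ
v_3 = (1, 0, 0, 0)ᵀ

Let N = A − (-1)·I. We want v_3 with N^3 v_3 = 0 but N^2 v_3 ≠ 0; then v_{j-1} := N · v_j for j = 3, …, 2.

Pick v_3 = (1, 0, 0, 0)ᵀ.
Then v_2 = N · v_3 = (-4, -1, -6, 0)ᵀ.
Then v_1 = N · v_2 = (-6, -6, -9, 0)ᵀ.

Sanity check: (A − (-1)·I) v_1 = (0, 0, 0, 0)ᵀ = 0. ✓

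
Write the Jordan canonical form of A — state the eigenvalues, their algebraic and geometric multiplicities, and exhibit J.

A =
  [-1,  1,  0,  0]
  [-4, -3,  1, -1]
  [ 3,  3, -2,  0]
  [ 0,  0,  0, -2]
J_3(-2) ⊕ J_1(-2)

The characteristic polynomial is
  det(x·I − A) = x^4 + 8*x^3 + 24*x^2 + 32*x + 16 = (x + 2)^4

Eigenvalues and multiplicities (the geometric multiplicity of λ is n − rank(A − λI), which equals the number of Jordan blocks for λ):
  λ = -2: algebraic multiplicity = 4, geometric multiplicity = 2

Determining the block sizes for each eigenvalue:
  λ = -2: with am = 4 and gm = 2, the partition is not yet determined (e.g. several partitions of 4 into 2 parts exist). Let N = A − (-2)·I. Computing rank(N^1) = 2, rank(N^2) = 1, rank(N^3) = 0; the number of blocks of size ≥ j is rank(N^{j−1}) − rank(N^j), giving [2, 1, 1]. So we have 1 block(s) of size 3, 1 block(s) of size 1 → block sizes [3, 1]

Assembling the blocks gives a Jordan form
J =
  [-2,  1,  0,  0]
  [ 0, -2,  1,  0]
  [ 0,  0, -2,  0]
  [ 0,  0,  0, -2]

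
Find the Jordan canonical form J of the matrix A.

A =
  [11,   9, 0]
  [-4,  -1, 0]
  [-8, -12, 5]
J_2(5) ⊕ J_1(5)

The characteristic polynomial is
  det(x·I − A) = x^3 - 15*x^2 + 75*x - 125 = (x - 5)^3

Eigenvalues and multiplicities (the geometric multiplicity of λ is n − rank(A − λI), which equals the number of Jordan blocks for λ):
  λ = 5: algebraic multiplicity = 3, geometric multiplicity = 2

Determining the block sizes for each eigenvalue:
  λ = 5: 2 blocks summing to 3 forces exactly one block of size 2 and the rest size 1 → block sizes [2, 1]

Assembling the blocks gives a Jordan form
J =
  [5, 1, 0]
  [0, 5, 0]
  [0, 0, 5]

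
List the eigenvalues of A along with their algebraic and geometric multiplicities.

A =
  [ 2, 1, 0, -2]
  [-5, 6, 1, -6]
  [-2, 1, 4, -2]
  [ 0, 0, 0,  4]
λ = 4: alg = 4, geom = 2

Step 1 — factor the characteristic polynomial to read off the algebraic multiplicities:
  χ_A(x) = (x - 4)^4

Step 2 — compute geometric multiplicities via the rank-nullity identity g(λ) = n − rank(A − λI):
  rank(A − (4)·I) = 2, so dim ker(A − (4)·I) = n − 2 = 2

Summary:
  λ = 4: algebraic multiplicity = 4, geometric multiplicity = 2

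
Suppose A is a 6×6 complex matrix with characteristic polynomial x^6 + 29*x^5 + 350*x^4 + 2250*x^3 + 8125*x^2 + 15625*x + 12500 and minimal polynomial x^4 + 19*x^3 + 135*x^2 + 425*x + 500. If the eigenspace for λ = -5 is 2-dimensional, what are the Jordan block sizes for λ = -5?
Block sizes for λ = -5: [3, 2]

Step 1 — from the characteristic polynomial, algebraic multiplicity of λ = -5 is 5. From dim ker(A − (-5)·I) = 2, there are exactly 2 Jordan blocks for λ = -5.
Step 2 — from the minimal polynomial, the factor (x + 5)^3 tells us the largest block for λ = -5 has size 3.
Step 3 — with total size 5, 2 blocks, and largest block 3, the block sizes (in nonincreasing order) are [3, 2].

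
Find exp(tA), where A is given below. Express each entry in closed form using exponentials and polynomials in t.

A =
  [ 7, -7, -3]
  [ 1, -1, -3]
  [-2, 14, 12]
e^{tA} =
  [t*exp(6*t) + exp(6*t), -7*t*exp(6*t), -3*t*exp(6*t)]
  [t*exp(6*t), -7*t*exp(6*t) + exp(6*t), -3*t*exp(6*t)]
  [-2*t*exp(6*t), 14*t*exp(6*t), 6*t*exp(6*t) + exp(6*t)]

Strategy: write A = P · J · P⁻¹ where J is a Jordan canonical form, so e^{tA} = P · e^{tJ} · P⁻¹, and e^{tJ} can be computed block-by-block.

A has Jordan form
J =
  [6, 1, 0]
  [0, 6, 0]
  [0, 0, 6]
(up to reordering of blocks).

Per-block formulas:
  For a 1×1 block at λ = 6: exp(t · [6]) = [e^(6t)].
  For a 2×2 Jordan block J_2(6): exp(t · J_2(6)) = e^(6t)·(I + t·N), where N is the 2×2 nilpotent shift.

After assembling e^{tJ} and conjugating by P, we get:

e^{tA} =
  [t*exp(6*t) + exp(6*t), -7*t*exp(6*t), -3*t*exp(6*t)]
  [t*exp(6*t), -7*t*exp(6*t) + exp(6*t), -3*t*exp(6*t)]
  [-2*t*exp(6*t), 14*t*exp(6*t), 6*t*exp(6*t) + exp(6*t)]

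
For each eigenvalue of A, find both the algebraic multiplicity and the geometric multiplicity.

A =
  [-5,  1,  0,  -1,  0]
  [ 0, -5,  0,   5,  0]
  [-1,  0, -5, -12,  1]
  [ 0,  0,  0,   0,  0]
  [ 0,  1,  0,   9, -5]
λ = -5: alg = 4, geom = 2; λ = 0: alg = 1, geom = 1

Step 1 — factor the characteristic polynomial to read off the algebraic multiplicities:
  χ_A(x) = x*(x + 5)^4

Step 2 — compute geometric multiplicities via the rank-nullity identity g(λ) = n − rank(A − λI):
  rank(A − (-5)·I) = 3, so dim ker(A − (-5)·I) = n − 3 = 2
  rank(A − (0)·I) = 4, so dim ker(A − (0)·I) = n − 4 = 1

Summary:
  λ = -5: algebraic multiplicity = 4, geometric multiplicity = 2
  λ = 0: algebraic multiplicity = 1, geometric multiplicity = 1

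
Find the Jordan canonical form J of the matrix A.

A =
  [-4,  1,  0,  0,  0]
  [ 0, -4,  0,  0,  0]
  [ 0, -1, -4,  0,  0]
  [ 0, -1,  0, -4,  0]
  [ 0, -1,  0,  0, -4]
J_2(-4) ⊕ J_1(-4) ⊕ J_1(-4) ⊕ J_1(-4)

The characteristic polynomial is
  det(x·I − A) = x^5 + 20*x^4 + 160*x^3 + 640*x^2 + 1280*x + 1024 = (x + 4)^5

Eigenvalues and multiplicities (the geometric multiplicity of λ is n − rank(A − λI), which equals the number of Jordan blocks for λ):
  λ = -4: algebraic multiplicity = 5, geometric multiplicity = 4

Determining the block sizes for each eigenvalue:
  λ = -4: 4 blocks summing to 5 forces exactly one block of size 2 and the rest size 1 → block sizes [2, 1, 1, 1]

Assembling the blocks gives a Jordan form
J =
  [-4,  1,  0,  0,  0]
  [ 0, -4,  0,  0,  0]
  [ 0,  0, -4,  0,  0]
  [ 0,  0,  0, -4,  0]
  [ 0,  0,  0,  0, -4]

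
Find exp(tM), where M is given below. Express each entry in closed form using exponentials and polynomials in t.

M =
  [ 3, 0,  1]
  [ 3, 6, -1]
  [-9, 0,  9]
e^{tM} =
  [-3*t*exp(6*t) + exp(6*t), 0, t*exp(6*t)]
  [3*t*exp(6*t), exp(6*t), -t*exp(6*t)]
  [-9*t*exp(6*t), 0, 3*t*exp(6*t) + exp(6*t)]

Strategy: write M = P · J · P⁻¹ where J is a Jordan canonical form, so e^{tM} = P · e^{tJ} · P⁻¹, and e^{tJ} can be computed block-by-block.

M has Jordan form
J =
  [6, 1, 0]
  [0, 6, 0]
  [0, 0, 6]
(up to reordering of blocks).

Per-block formulas:
  For a 1×1 block at λ = 6: exp(t · [6]) = [e^(6t)].
  For a 2×2 Jordan block J_2(6): exp(t · J_2(6)) = e^(6t)·(I + t·N), where N is the 2×2 nilpotent shift.

After assembling e^{tJ} and conjugating by P, we get:

e^{tM} =
  [-3*t*exp(6*t) + exp(6*t), 0, t*exp(6*t)]
  [3*t*exp(6*t), exp(6*t), -t*exp(6*t)]
  [-9*t*exp(6*t), 0, 3*t*exp(6*t) + exp(6*t)]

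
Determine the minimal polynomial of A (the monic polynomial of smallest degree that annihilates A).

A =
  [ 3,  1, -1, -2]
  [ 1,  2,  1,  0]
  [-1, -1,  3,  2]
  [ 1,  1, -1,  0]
x^3 - 6*x^2 + 12*x - 8

The characteristic polynomial is χ_A(x) = (x - 2)^4, so the eigenvalues are known. The minimal polynomial is
  m_A(x) = Π_λ (x − λ)^{k_λ}
where k_λ is the size of the *largest* Jordan block for λ (equivalently, the smallest k with (A − λI)^k v = 0 for every generalised eigenvector v of λ).

  λ = 2: largest Jordan block has size 3, contributing (x − 2)^3

So m_A(x) = (x - 2)^3 = x^3 - 6*x^2 + 12*x - 8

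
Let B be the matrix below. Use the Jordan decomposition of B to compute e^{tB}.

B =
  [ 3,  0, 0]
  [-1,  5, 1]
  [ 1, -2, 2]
e^{tB} =
  [exp(3*t), 0, 0]
  [-exp(4*t) + exp(3*t), 2*exp(4*t) - exp(3*t), exp(4*t) - exp(3*t)]
  [exp(4*t) - exp(3*t), -2*exp(4*t) + 2*exp(3*t), -exp(4*t) + 2*exp(3*t)]

Strategy: write B = P · J · P⁻¹ where J is a Jordan canonical form, so e^{tB} = P · e^{tJ} · P⁻¹, and e^{tJ} can be computed block-by-block.

B has Jordan form
J =
  [3, 0, 0]
  [0, 3, 0]
  [0, 0, 4]
(up to reordering of blocks).

Per-block formulas:
  For a 1×1 block at λ = 4: exp(t · [4]) = [e^(4t)].
  For a 1×1 block at λ = 3: exp(t · [3]) = [e^(3t)].

After assembling e^{tJ} and conjugating by P, we get:

e^{tB} =
  [exp(3*t), 0, 0]
  [-exp(4*t) + exp(3*t), 2*exp(4*t) - exp(3*t), exp(4*t) - exp(3*t)]
  [exp(4*t) - exp(3*t), -2*exp(4*t) + 2*exp(3*t), -exp(4*t) + 2*exp(3*t)]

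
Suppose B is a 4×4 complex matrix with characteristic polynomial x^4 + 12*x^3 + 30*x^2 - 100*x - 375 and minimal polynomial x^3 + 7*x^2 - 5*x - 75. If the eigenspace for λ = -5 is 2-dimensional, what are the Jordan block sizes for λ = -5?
Block sizes for λ = -5: [2, 1]

Step 1 — from the characteristic polynomial, algebraic multiplicity of λ = -5 is 3. From dim ker(B − (-5)·I) = 2, there are exactly 2 Jordan blocks for λ = -5.
Step 2 — from the minimal polynomial, the factor (x + 5)^2 tells us the largest block for λ = -5 has size 2.
Step 3 — with total size 3, 2 blocks, and largest block 2, the block sizes (in nonincreasing order) are [2, 1].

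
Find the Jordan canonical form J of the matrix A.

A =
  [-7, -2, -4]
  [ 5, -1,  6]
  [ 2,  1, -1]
J_3(-3)

The characteristic polynomial is
  det(x·I − A) = x^3 + 9*x^2 + 27*x + 27 = (x + 3)^3

Eigenvalues and multiplicities (the geometric multiplicity of λ is n − rank(A − λI), which equals the number of Jordan blocks for λ):
  λ = -3: algebraic multiplicity = 3, geometric multiplicity = 1

Determining the block sizes for each eigenvalue:
  λ = -3: one block (gm = 1), so the single block has size am = 3 → block sizes [3]

Assembling the blocks gives a Jordan form
J =
  [-3,  1,  0]
  [ 0, -3,  1]
  [ 0,  0, -3]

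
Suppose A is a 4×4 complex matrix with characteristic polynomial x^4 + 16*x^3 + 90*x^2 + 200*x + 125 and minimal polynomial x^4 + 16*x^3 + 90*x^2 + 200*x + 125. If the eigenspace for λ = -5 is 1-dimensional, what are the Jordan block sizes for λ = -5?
Block sizes for λ = -5: [3]

Step 1 — from the characteristic polynomial, algebraic multiplicity of λ = -5 is 3. From dim ker(A − (-5)·I) = 1, there are exactly 1 Jordan blocks for λ = -5.
Step 2 — from the minimal polynomial, the factor (x + 5)^3 tells us the largest block for λ = -5 has size 3.
Step 3 — with total size 3, 1 blocks, and largest block 3, the block sizes (in nonincreasing order) are [3].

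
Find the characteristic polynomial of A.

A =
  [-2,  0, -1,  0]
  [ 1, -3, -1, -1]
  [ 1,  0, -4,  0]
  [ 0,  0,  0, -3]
x^4 + 12*x^3 + 54*x^2 + 108*x + 81

Expanding det(x·I − A) (e.g. by cofactor expansion or by noting that A is similar to its Jordan form J, which has the same characteristic polynomial as A) gives
  χ_A(x) = x^4 + 12*x^3 + 54*x^2 + 108*x + 81
which factors as (x + 3)^4. The eigenvalues (with algebraic multiplicities) are λ = -3 with multiplicity 4.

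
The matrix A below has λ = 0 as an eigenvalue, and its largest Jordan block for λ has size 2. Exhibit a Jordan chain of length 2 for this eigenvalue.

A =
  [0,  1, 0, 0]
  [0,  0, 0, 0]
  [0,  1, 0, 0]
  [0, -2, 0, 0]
A Jordan chain for λ = 0 of length 2:
v_1 = (1, 0, 1, -2)ᵀ
v_2 = (0, 1, 0, 0)ᵀ

Let N = A − (0)·I. We want v_2 with N^2 v_2 = 0 but N^1 v_2 ≠ 0; then v_{j-1} := N · v_j for j = 2, …, 2.

Pick v_2 = (0, 1, 0, 0)ᵀ.
Then v_1 = N · v_2 = (1, 0, 1, -2)ᵀ.

Sanity check: (A − (0)·I) v_1 = (0, 0, 0, 0)ᵀ = 0. ✓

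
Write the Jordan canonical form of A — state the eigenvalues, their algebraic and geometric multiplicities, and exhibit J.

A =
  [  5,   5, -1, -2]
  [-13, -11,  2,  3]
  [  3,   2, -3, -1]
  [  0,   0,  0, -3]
J_3(-3) ⊕ J_1(-3)

The characteristic polynomial is
  det(x·I − A) = x^4 + 12*x^3 + 54*x^2 + 108*x + 81 = (x + 3)^4

Eigenvalues and multiplicities (the geometric multiplicity of λ is n − rank(A − λI), which equals the number of Jordan blocks for λ):
  λ = -3: algebraic multiplicity = 4, geometric multiplicity = 2

Determining the block sizes for each eigenvalue:
  λ = -3: with am = 4 and gm = 2, the partition is not yet determined (e.g. several partitions of 4 into 2 parts exist). Let N = A − (-3)·I. Computing rank(N^1) = 2, rank(N^2) = 1, rank(N^3) = 0; the number of blocks of size ≥ j is rank(N^{j−1}) − rank(N^j), giving [2, 1, 1]. So we have 1 block(s) of size 3, 1 block(s) of size 1 → block sizes [3, 1]

Assembling the blocks gives a Jordan form
J =
  [-3,  1,  0,  0]
  [ 0, -3,  1,  0]
  [ 0,  0, -3,  0]
  [ 0,  0,  0, -3]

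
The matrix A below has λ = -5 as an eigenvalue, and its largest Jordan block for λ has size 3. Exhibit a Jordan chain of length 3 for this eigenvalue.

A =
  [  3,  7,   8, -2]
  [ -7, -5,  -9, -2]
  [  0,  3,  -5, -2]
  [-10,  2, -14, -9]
A Jordan chain for λ = -5 of length 3:
v_1 = (-6, 8, 2, 12)ᵀ
v_2 = (9, -14, -3, -22)ᵀ
v_3 = (2, -1, 0, 0)ᵀ

Let N = A − (-5)·I. We want v_3 with N^3 v_3 = 0 but N^2 v_3 ≠ 0; then v_{j-1} := N · v_j for j = 3, …, 2.

Pick v_3 = (2, -1, 0, 0)ᵀ.
Then v_2 = N · v_3 = (9, -14, -3, -22)ᵀ.
Then v_1 = N · v_2 = (-6, 8, 2, 12)ᵀ.

Sanity check: (A − (-5)·I) v_1 = (0, 0, 0, 0)ᵀ = 0. ✓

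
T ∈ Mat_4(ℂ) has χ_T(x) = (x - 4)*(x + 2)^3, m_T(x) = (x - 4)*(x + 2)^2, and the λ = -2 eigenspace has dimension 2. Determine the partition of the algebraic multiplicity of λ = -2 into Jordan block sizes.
Block sizes for λ = -2: [2, 1]

Step 1 — from the characteristic polynomial, algebraic multiplicity of λ = -2 is 3. From dim ker(T − (-2)·I) = 2, there are exactly 2 Jordan blocks for λ = -2.
Step 2 — from the minimal polynomial, the factor (x + 2)^2 tells us the largest block for λ = -2 has size 2.
Step 3 — with total size 3, 2 blocks, and largest block 2, the block sizes (in nonincreasing order) are [2, 1].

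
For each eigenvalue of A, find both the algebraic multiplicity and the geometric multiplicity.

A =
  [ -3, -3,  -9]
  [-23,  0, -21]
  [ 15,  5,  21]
λ = 6: alg = 3, geom = 1

Step 1 — factor the characteristic polynomial to read off the algebraic multiplicities:
  χ_A(x) = (x - 6)^3

Step 2 — compute geometric multiplicities via the rank-nullity identity g(λ) = n − rank(A − λI):
  rank(A − (6)·I) = 2, so dim ker(A − (6)·I) = n − 2 = 1

Summary:
  λ = 6: algebraic multiplicity = 3, geometric multiplicity = 1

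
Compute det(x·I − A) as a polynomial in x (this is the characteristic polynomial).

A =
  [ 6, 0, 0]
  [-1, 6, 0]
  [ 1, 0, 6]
x^3 - 18*x^2 + 108*x - 216

Expanding det(x·I − A) (e.g. by cofactor expansion or by noting that A is similar to its Jordan form J, which has the same characteristic polynomial as A) gives
  χ_A(x) = x^3 - 18*x^2 + 108*x - 216
which factors as (x - 6)^3. The eigenvalues (with algebraic multiplicities) are λ = 6 with multiplicity 3.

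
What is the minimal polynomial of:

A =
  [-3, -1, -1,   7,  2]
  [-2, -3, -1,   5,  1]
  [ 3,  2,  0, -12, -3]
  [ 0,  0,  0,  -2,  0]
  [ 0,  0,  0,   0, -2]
x^3 + 6*x^2 + 12*x + 8

The characteristic polynomial is χ_A(x) = (x + 2)^5, so the eigenvalues are known. The minimal polynomial is
  m_A(x) = Π_λ (x − λ)^{k_λ}
where k_λ is the size of the *largest* Jordan block for λ (equivalently, the smallest k with (A − λI)^k v = 0 for every generalised eigenvector v of λ).

  λ = -2: largest Jordan block has size 3, contributing (x + 2)^3

So m_A(x) = (x + 2)^3 = x^3 + 6*x^2 + 12*x + 8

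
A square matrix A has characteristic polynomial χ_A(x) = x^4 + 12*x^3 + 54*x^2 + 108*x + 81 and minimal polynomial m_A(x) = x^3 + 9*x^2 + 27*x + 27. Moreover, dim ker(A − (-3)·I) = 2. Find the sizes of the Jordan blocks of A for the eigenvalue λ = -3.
Block sizes for λ = -3: [3, 1]

Step 1 — from the characteristic polynomial, algebraic multiplicity of λ = -3 is 4. From dim ker(A − (-3)·I) = 2, there are exactly 2 Jordan blocks for λ = -3.
Step 2 — from the minimal polynomial, the factor (x + 3)^3 tells us the largest block for λ = -3 has size 3.
Step 3 — with total size 4, 2 blocks, and largest block 3, the block sizes (in nonincreasing order) are [3, 1].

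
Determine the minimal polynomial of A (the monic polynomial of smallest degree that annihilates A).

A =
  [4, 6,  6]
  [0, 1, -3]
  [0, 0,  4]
x^2 - 5*x + 4

The characteristic polynomial is χ_A(x) = (x - 4)^2*(x - 1), so the eigenvalues are known. The minimal polynomial is
  m_A(x) = Π_λ (x − λ)^{k_λ}
where k_λ is the size of the *largest* Jordan block for λ (equivalently, the smallest k with (A − λI)^k v = 0 for every generalised eigenvector v of λ).

  λ = 1: largest Jordan block has size 1, contributing (x − 1)
  λ = 4: largest Jordan block has size 1, contributing (x − 4)

So m_A(x) = (x - 4)*(x - 1) = x^2 - 5*x + 4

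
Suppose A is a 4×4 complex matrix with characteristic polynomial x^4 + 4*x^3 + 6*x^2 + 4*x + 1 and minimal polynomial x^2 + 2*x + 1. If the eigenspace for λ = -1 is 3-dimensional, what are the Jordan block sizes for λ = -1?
Block sizes for λ = -1: [2, 1, 1]

Step 1 — from the characteristic polynomial, algebraic multiplicity of λ = -1 is 4. From dim ker(A − (-1)·I) = 3, there are exactly 3 Jordan blocks for λ = -1.
Step 2 — from the minimal polynomial, the factor (x + 1)^2 tells us the largest block for λ = -1 has size 2.
Step 3 — with total size 4, 3 blocks, and largest block 2, the block sizes (in nonincreasing order) are [2, 1, 1].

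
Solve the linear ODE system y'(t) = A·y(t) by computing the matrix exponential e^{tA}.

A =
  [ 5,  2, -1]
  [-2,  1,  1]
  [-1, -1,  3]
e^{tA} =
  [t^2*exp(3*t)/2 + 2*t*exp(3*t) + exp(3*t), t^2*exp(3*t)/2 + 2*t*exp(3*t), -t*exp(3*t)]
  [-t^2*exp(3*t)/2 - 2*t*exp(3*t), -t^2*exp(3*t)/2 - 2*t*exp(3*t) + exp(3*t), t*exp(3*t)]
  [-t*exp(3*t), -t*exp(3*t), exp(3*t)]

Strategy: write A = P · J · P⁻¹ where J is a Jordan canonical form, so e^{tA} = P · e^{tJ} · P⁻¹, and e^{tJ} can be computed block-by-block.

A has Jordan form
J =
  [3, 1, 0]
  [0, 3, 1]
  [0, 0, 3]
(up to reordering of blocks).

Per-block formulas:
  For a 3×3 Jordan block J_3(3): exp(t · J_3(3)) = e^(3t)·(I + t·N + (t^2/2)·N^2), where N is the 3×3 nilpotent shift.

After assembling e^{tJ} and conjugating by P, we get:

e^{tA} =
  [t^2*exp(3*t)/2 + 2*t*exp(3*t) + exp(3*t), t^2*exp(3*t)/2 + 2*t*exp(3*t), -t*exp(3*t)]
  [-t^2*exp(3*t)/2 - 2*t*exp(3*t), -t^2*exp(3*t)/2 - 2*t*exp(3*t) + exp(3*t), t*exp(3*t)]
  [-t*exp(3*t), -t*exp(3*t), exp(3*t)]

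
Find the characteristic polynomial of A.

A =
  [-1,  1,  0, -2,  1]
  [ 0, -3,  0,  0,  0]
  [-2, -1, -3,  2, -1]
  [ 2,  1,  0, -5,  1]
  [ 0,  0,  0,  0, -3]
x^5 + 15*x^4 + 90*x^3 + 270*x^2 + 405*x + 243

Expanding det(x·I − A) (e.g. by cofactor expansion or by noting that A is similar to its Jordan form J, which has the same characteristic polynomial as A) gives
  χ_A(x) = x^5 + 15*x^4 + 90*x^3 + 270*x^2 + 405*x + 243
which factors as (x + 3)^5. The eigenvalues (with algebraic multiplicities) are λ = -3 with multiplicity 5.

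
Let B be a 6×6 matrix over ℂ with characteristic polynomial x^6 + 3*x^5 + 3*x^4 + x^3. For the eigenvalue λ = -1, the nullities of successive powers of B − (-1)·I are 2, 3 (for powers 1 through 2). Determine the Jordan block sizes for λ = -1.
Block sizes for λ = -1: [2, 1]

From the dimensions of kernels of powers, the number of Jordan blocks of size at least j is d_j − d_{j−1} where d_j = dim ker(N^j) (with d_0 = 0). Computing the differences gives [2, 1].
The number of blocks of size exactly k is (#blocks of size ≥ k) − (#blocks of size ≥ k + 1), so the partition is: 1 block(s) of size 1, 1 block(s) of size 2.
In nonincreasing order the block sizes are [2, 1].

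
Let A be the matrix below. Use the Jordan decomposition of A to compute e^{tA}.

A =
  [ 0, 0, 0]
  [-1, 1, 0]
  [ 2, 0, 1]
e^{tA} =
  [1, 0, 0]
  [1 - exp(t), exp(t), 0]
  [2*exp(t) - 2, 0, exp(t)]

Strategy: write A = P · J · P⁻¹ where J is a Jordan canonical form, so e^{tA} = P · e^{tJ} · P⁻¹, and e^{tJ} can be computed block-by-block.

A has Jordan form
J =
  [0, 0, 0]
  [0, 1, 0]
  [0, 0, 1]
(up to reordering of blocks).

Per-block formulas:
  For a 1×1 block at λ = 1: exp(t · [1]) = [e^(1t)].
  For a 1×1 block at λ = 0: exp(t · [0]) = [e^(0t)].

After assembling e^{tJ} and conjugating by P, we get:

e^{tA} =
  [1, 0, 0]
  [1 - exp(t), exp(t), 0]
  [2*exp(t) - 2, 0, exp(t)]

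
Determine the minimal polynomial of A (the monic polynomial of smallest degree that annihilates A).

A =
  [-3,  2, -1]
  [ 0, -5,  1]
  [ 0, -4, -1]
x^2 + 6*x + 9

The characteristic polynomial is χ_A(x) = (x + 3)^3, so the eigenvalues are known. The minimal polynomial is
  m_A(x) = Π_λ (x − λ)^{k_λ}
where k_λ is the size of the *largest* Jordan block for λ (equivalently, the smallest k with (A − λI)^k v = 0 for every generalised eigenvector v of λ).

  λ = -3: largest Jordan block has size 2, contributing (x + 3)^2

So m_A(x) = (x + 3)^2 = x^2 + 6*x + 9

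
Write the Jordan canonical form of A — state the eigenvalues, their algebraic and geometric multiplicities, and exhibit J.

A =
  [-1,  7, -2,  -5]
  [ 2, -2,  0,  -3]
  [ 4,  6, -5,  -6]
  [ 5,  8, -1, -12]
J_3(-5) ⊕ J_1(-5)

The characteristic polynomial is
  det(x·I − A) = x^4 + 20*x^3 + 150*x^2 + 500*x + 625 = (x + 5)^4

Eigenvalues and multiplicities (the geometric multiplicity of λ is n − rank(A − λI), which equals the number of Jordan blocks for λ):
  λ = -5: algebraic multiplicity = 4, geometric multiplicity = 2

Determining the block sizes for each eigenvalue:
  λ = -5: with am = 4 and gm = 2, the partition is not yet determined (e.g. several partitions of 4 into 2 parts exist). Let N = A − (-5)·I. Computing rank(N^1) = 2, rank(N^2) = 1, rank(N^3) = 0; the number of blocks of size ≥ j is rank(N^{j−1}) − rank(N^j), giving [2, 1, 1]. So we have 1 block(s) of size 3, 1 block(s) of size 1 → block sizes [3, 1]

Assembling the blocks gives a Jordan form
J =
  [-5,  1,  0,  0]
  [ 0, -5,  1,  0]
  [ 0,  0, -5,  0]
  [ 0,  0,  0, -5]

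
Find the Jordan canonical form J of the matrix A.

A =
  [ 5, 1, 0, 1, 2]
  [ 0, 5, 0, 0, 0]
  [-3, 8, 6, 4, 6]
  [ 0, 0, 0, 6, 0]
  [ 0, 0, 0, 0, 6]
J_2(5) ⊕ J_2(6) ⊕ J_1(6)

The characteristic polynomial is
  det(x·I − A) = x^5 - 28*x^4 + 313*x^3 - 1746*x^2 + 4860*x - 5400 = (x - 6)^3*(x - 5)^2

Eigenvalues and multiplicities (the geometric multiplicity of λ is n − rank(A − λI), which equals the number of Jordan blocks for λ):
  λ = 5: algebraic multiplicity = 2, geometric multiplicity = 1
  λ = 6: algebraic multiplicity = 3, geometric multiplicity = 2

Determining the block sizes for each eigenvalue:
  λ = 5: one block (gm = 1), so the single block has size am = 2 → block sizes [2]
  λ = 6: 2 blocks summing to 3 forces exactly one block of size 2 and the rest size 1 → block sizes [2, 1]

Assembling the blocks gives a Jordan form
J =
  [5, 1, 0, 0, 0]
  [0, 5, 0, 0, 0]
  [0, 0, 6, 1, 0]
  [0, 0, 0, 6, 0]
  [0, 0, 0, 0, 6]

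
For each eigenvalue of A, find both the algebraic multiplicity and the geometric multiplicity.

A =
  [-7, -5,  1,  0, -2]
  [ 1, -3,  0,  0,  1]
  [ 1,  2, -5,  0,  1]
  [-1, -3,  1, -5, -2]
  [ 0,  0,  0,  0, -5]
λ = -5: alg = 5, geom = 2

Step 1 — factor the characteristic polynomial to read off the algebraic multiplicities:
  χ_A(x) = (x + 5)^5

Step 2 — compute geometric multiplicities via the rank-nullity identity g(λ) = n − rank(A − λI):
  rank(A − (-5)·I) = 3, so dim ker(A − (-5)·I) = n − 3 = 2

Summary:
  λ = -5: algebraic multiplicity = 5, geometric multiplicity = 2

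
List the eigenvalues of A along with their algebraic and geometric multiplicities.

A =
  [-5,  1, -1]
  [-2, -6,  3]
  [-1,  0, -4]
λ = -5: alg = 3, geom = 1

Step 1 — factor the characteristic polynomial to read off the algebraic multiplicities:
  χ_A(x) = (x + 5)^3

Step 2 — compute geometric multiplicities via the rank-nullity identity g(λ) = n − rank(A − λI):
  rank(A − (-5)·I) = 2, so dim ker(A − (-5)·I) = n − 2 = 1

Summary:
  λ = -5: algebraic multiplicity = 3, geometric multiplicity = 1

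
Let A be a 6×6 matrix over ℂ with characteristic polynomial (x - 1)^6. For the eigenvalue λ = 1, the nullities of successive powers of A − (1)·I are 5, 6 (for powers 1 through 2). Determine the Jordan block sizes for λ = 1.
Block sizes for λ = 1: [2, 1, 1, 1, 1]

From the dimensions of kernels of powers, the number of Jordan blocks of size at least j is d_j − d_{j−1} where d_j = dim ker(N^j) (with d_0 = 0). Computing the differences gives [5, 1].
The number of blocks of size exactly k is (#blocks of size ≥ k) − (#blocks of size ≥ k + 1), so the partition is: 4 block(s) of size 1, 1 block(s) of size 2.
In nonincreasing order the block sizes are [2, 1, 1, 1, 1].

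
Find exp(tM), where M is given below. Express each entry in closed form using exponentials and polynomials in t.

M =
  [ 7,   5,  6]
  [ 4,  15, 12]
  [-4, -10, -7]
e^{tM} =
  [2*t*exp(5*t) + exp(5*t), 5*t*exp(5*t), 6*t*exp(5*t)]
  [4*t*exp(5*t), 10*t*exp(5*t) + exp(5*t), 12*t*exp(5*t)]
  [-4*t*exp(5*t), -10*t*exp(5*t), -12*t*exp(5*t) + exp(5*t)]

Strategy: write M = P · J · P⁻¹ where J is a Jordan canonical form, so e^{tM} = P · e^{tJ} · P⁻¹, and e^{tJ} can be computed block-by-block.

M has Jordan form
J =
  [5, 1, 0]
  [0, 5, 0]
  [0, 0, 5]
(up to reordering of blocks).

Per-block formulas:
  For a 1×1 block at λ = 5: exp(t · [5]) = [e^(5t)].
  For a 2×2 Jordan block J_2(5): exp(t · J_2(5)) = e^(5t)·(I + t·N), where N is the 2×2 nilpotent shift.

After assembling e^{tJ} and conjugating by P, we get:

e^{tM} =
  [2*t*exp(5*t) + exp(5*t), 5*t*exp(5*t), 6*t*exp(5*t)]
  [4*t*exp(5*t), 10*t*exp(5*t) + exp(5*t), 12*t*exp(5*t)]
  [-4*t*exp(5*t), -10*t*exp(5*t), -12*t*exp(5*t) + exp(5*t)]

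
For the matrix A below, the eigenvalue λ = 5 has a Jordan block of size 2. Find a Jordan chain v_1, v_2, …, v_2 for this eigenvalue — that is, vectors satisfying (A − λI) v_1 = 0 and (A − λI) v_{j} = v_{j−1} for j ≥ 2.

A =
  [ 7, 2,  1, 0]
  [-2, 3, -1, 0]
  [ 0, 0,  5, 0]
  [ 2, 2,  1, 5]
A Jordan chain for λ = 5 of length 2:
v_1 = (2, -2, 0, 2)ᵀ
v_2 = (1, 0, 0, 0)ᵀ

Let N = A − (5)·I. We want v_2 with N^2 v_2 = 0 but N^1 v_2 ≠ 0; then v_{j-1} := N · v_j for j = 2, …, 2.

Pick v_2 = (1, 0, 0, 0)ᵀ.
Then v_1 = N · v_2 = (2, -2, 0, 2)ᵀ.

Sanity check: (A − (5)·I) v_1 = (0, 0, 0, 0)ᵀ = 0. ✓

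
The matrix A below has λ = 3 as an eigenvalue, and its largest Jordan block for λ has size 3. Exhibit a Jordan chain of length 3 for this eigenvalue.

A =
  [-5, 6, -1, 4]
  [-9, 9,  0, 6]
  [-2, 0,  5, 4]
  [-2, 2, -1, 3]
A Jordan chain for λ = 3 of length 3:
v_1 = (4, 6, 4, 0)ᵀ
v_2 = (-8, -9, -2, -2)ᵀ
v_3 = (1, 0, 0, 0)ᵀ

Let N = A − (3)·I. We want v_3 with N^3 v_3 = 0 but N^2 v_3 ≠ 0; then v_{j-1} := N · v_j for j = 3, …, 2.

Pick v_3 = (1, 0, 0, 0)ᵀ.
Then v_2 = N · v_3 = (-8, -9, -2, -2)ᵀ.
Then v_1 = N · v_2 = (4, 6, 4, 0)ᵀ.

Sanity check: (A − (3)·I) v_1 = (0, 0, 0, 0)ᵀ = 0. ✓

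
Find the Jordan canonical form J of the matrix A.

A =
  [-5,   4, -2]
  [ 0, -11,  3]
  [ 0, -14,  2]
J_1(-5) ⊕ J_1(-5) ⊕ J_1(-4)

The characteristic polynomial is
  det(x·I − A) = x^3 + 14*x^2 + 65*x + 100 = (x + 4)*(x + 5)^2

Eigenvalues and multiplicities (the geometric multiplicity of λ is n − rank(A − λI), which equals the number of Jordan blocks for λ):
  λ = -5: algebraic multiplicity = 2, geometric multiplicity = 2
  λ = -4: algebraic multiplicity = 1, geometric multiplicity = 1

Determining the block sizes for each eigenvalue:
  λ = -5: gm = am = 2, so every block has size 1 → block sizes [1, 1]
  λ = -4: one block (gm = 1), so the single block has size am = 1 → block sizes [1]

Assembling the blocks gives a Jordan form
J =
  [-5,  0,  0]
  [ 0, -5,  0]
  [ 0,  0, -4]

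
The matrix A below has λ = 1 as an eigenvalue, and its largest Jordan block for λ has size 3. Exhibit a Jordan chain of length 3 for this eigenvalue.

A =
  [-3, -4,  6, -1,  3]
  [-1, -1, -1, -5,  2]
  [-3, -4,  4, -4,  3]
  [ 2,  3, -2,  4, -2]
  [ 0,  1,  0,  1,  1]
A Jordan chain for λ = 1 of length 3:
v_1 = (0, -1, -1, 1, 1)ᵀ
v_2 = (-4, -1, -3, 2, 0)ᵀ
v_3 = (1, 0, 0, 0, 0)ᵀ

Let N = A − (1)·I. We want v_3 with N^3 v_3 = 0 but N^2 v_3 ≠ 0; then v_{j-1} := N · v_j for j = 3, …, 2.

Pick v_3 = (1, 0, 0, 0, 0)ᵀ.
Then v_2 = N · v_3 = (-4, -1, -3, 2, 0)ᵀ.
Then v_1 = N · v_2 = (0, -1, -1, 1, 1)ᵀ.

Sanity check: (A − (1)·I) v_1 = (0, 0, 0, 0, 0)ᵀ = 0. ✓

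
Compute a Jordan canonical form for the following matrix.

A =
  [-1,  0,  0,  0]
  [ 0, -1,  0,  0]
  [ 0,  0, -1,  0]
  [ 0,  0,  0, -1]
J_1(-1) ⊕ J_1(-1) ⊕ J_1(-1) ⊕ J_1(-1)

The characteristic polynomial is
  det(x·I − A) = x^4 + 4*x^3 + 6*x^2 + 4*x + 1 = (x + 1)^4

Eigenvalues and multiplicities (the geometric multiplicity of λ is n − rank(A − λI), which equals the number of Jordan blocks for λ):
  λ = -1: algebraic multiplicity = 4, geometric multiplicity = 4

Determining the block sizes for each eigenvalue:
  λ = -1: gm = am = 4, so every block has size 1 → block sizes [1, 1, 1, 1]

Assembling the blocks gives a Jordan form
J =
  [-1,  0,  0,  0]
  [ 0, -1,  0,  0]
  [ 0,  0, -1,  0]
  [ 0,  0,  0, -1]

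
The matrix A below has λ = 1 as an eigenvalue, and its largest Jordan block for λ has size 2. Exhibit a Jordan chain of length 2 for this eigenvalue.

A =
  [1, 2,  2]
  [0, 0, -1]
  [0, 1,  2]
A Jordan chain for λ = 1 of length 2:
v_1 = (2, -1, 1)ᵀ
v_2 = (0, 1, 0)ᵀ

Let N = A − (1)·I. We want v_2 with N^2 v_2 = 0 but N^1 v_2 ≠ 0; then v_{j-1} := N · v_j for j = 2, …, 2.

Pick v_2 = (0, 1, 0)ᵀ.
Then v_1 = N · v_2 = (2, -1, 1)ᵀ.

Sanity check: (A − (1)·I) v_1 = (0, 0, 0)ᵀ = 0. ✓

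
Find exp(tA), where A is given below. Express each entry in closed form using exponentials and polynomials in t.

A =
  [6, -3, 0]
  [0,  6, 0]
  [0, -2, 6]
e^{tA} =
  [exp(6*t), -3*t*exp(6*t), 0]
  [0, exp(6*t), 0]
  [0, -2*t*exp(6*t), exp(6*t)]

Strategy: write A = P · J · P⁻¹ where J is a Jordan canonical form, so e^{tA} = P · e^{tJ} · P⁻¹, and e^{tJ} can be computed block-by-block.

A has Jordan form
J =
  [6, 1, 0]
  [0, 6, 0]
  [0, 0, 6]
(up to reordering of blocks).

Per-block formulas:
  For a 1×1 block at λ = 6: exp(t · [6]) = [e^(6t)].
  For a 2×2 Jordan block J_2(6): exp(t · J_2(6)) = e^(6t)·(I + t·N), where N is the 2×2 nilpotent shift.

After assembling e^{tJ} and conjugating by P, we get:

e^{tA} =
  [exp(6*t), -3*t*exp(6*t), 0]
  [0, exp(6*t), 0]
  [0, -2*t*exp(6*t), exp(6*t)]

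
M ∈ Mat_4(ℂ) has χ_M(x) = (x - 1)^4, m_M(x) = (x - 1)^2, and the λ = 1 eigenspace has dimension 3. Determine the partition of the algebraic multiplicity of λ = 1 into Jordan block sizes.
Block sizes for λ = 1: [2, 1, 1]

Step 1 — from the characteristic polynomial, algebraic multiplicity of λ = 1 is 4. From dim ker(M − (1)·I) = 3, there are exactly 3 Jordan blocks for λ = 1.
Step 2 — from the minimal polynomial, the factor (x − 1)^2 tells us the largest block for λ = 1 has size 2.
Step 3 — with total size 4, 3 blocks, and largest block 2, the block sizes (in nonincreasing order) are [2, 1, 1].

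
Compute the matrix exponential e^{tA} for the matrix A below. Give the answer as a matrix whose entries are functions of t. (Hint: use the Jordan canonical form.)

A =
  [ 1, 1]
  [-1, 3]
e^{tA} =
  [-t*exp(2*t) + exp(2*t), t*exp(2*t)]
  [-t*exp(2*t), t*exp(2*t) + exp(2*t)]

Strategy: write A = P · J · P⁻¹ where J is a Jordan canonical form, so e^{tA} = P · e^{tJ} · P⁻¹, and e^{tJ} can be computed block-by-block.

A has Jordan form
J =
  [2, 1]
  [0, 2]
(up to reordering of blocks).

Per-block formulas:
  For a 2×2 Jordan block J_2(2): exp(t · J_2(2)) = e^(2t)·(I + t·N), where N is the 2×2 nilpotent shift.

After assembling e^{tJ} and conjugating by P, we get:

e^{tA} =
  [-t*exp(2*t) + exp(2*t), t*exp(2*t)]
  [-t*exp(2*t), t*exp(2*t) + exp(2*t)]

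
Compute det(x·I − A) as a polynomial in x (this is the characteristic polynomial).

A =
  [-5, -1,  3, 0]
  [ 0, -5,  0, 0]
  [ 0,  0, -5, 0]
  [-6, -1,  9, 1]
x^4 + 14*x^3 + 60*x^2 + 50*x - 125

Expanding det(x·I − A) (e.g. by cofactor expansion or by noting that A is similar to its Jordan form J, which has the same characteristic polynomial as A) gives
  χ_A(x) = x^4 + 14*x^3 + 60*x^2 + 50*x - 125
which factors as (x - 1)*(x + 5)^3. The eigenvalues (with algebraic multiplicities) are λ = -5 with multiplicity 3, λ = 1 with multiplicity 1.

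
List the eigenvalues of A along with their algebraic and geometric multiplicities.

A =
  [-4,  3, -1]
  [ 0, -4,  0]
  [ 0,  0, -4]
λ = -4: alg = 3, geom = 2

Step 1 — factor the characteristic polynomial to read off the algebraic multiplicities:
  χ_A(x) = (x + 4)^3

Step 2 — compute geometric multiplicities via the rank-nullity identity g(λ) = n − rank(A − λI):
  rank(A − (-4)·I) = 1, so dim ker(A − (-4)·I) = n − 1 = 2

Summary:
  λ = -4: algebraic multiplicity = 3, geometric multiplicity = 2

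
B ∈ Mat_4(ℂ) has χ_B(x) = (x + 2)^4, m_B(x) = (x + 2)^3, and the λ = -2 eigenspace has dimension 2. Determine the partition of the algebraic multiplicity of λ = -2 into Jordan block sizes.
Block sizes for λ = -2: [3, 1]

Step 1 — from the characteristic polynomial, algebraic multiplicity of λ = -2 is 4. From dim ker(B − (-2)·I) = 2, there are exactly 2 Jordan blocks for λ = -2.
Step 2 — from the minimal polynomial, the factor (x + 2)^3 tells us the largest block for λ = -2 has size 3.
Step 3 — with total size 4, 2 blocks, and largest block 3, the block sizes (in nonincreasing order) are [3, 1].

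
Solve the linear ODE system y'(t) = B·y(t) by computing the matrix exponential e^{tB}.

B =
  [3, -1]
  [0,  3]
e^{tB} =
  [exp(3*t), -t*exp(3*t)]
  [0, exp(3*t)]

Strategy: write B = P · J · P⁻¹ where J is a Jordan canonical form, so e^{tB} = P · e^{tJ} · P⁻¹, and e^{tJ} can be computed block-by-block.

B has Jordan form
J =
  [3, 1]
  [0, 3]
(up to reordering of blocks).

Per-block formulas:
  For a 2×2 Jordan block J_2(3): exp(t · J_2(3)) = e^(3t)·(I + t·N), where N is the 2×2 nilpotent shift.

After assembling e^{tJ} and conjugating by P, we get:

e^{tB} =
  [exp(3*t), -t*exp(3*t)]
  [0, exp(3*t)]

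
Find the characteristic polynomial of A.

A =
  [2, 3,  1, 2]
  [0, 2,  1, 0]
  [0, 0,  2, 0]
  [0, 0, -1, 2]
x^4 - 8*x^3 + 24*x^2 - 32*x + 16

Expanding det(x·I − A) (e.g. by cofactor expansion or by noting that A is similar to its Jordan form J, which has the same characteristic polynomial as A) gives
  χ_A(x) = x^4 - 8*x^3 + 24*x^2 - 32*x + 16
which factors as (x - 2)^4. The eigenvalues (with algebraic multiplicities) are λ = 2 with multiplicity 4.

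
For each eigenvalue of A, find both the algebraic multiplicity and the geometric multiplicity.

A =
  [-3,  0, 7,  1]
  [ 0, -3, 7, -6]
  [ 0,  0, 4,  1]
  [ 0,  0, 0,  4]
λ = -3: alg = 2, geom = 2; λ = 4: alg = 2, geom = 1

Step 1 — factor the characteristic polynomial to read off the algebraic multiplicities:
  χ_A(x) = (x - 4)^2*(x + 3)^2

Step 2 — compute geometric multiplicities via the rank-nullity identity g(λ) = n − rank(A − λI):
  rank(A − (-3)·I) = 2, so dim ker(A − (-3)·I) = n − 2 = 2
  rank(A − (4)·I) = 3, so dim ker(A − (4)·I) = n − 3 = 1

Summary:
  λ = -3: algebraic multiplicity = 2, geometric multiplicity = 2
  λ = 4: algebraic multiplicity = 2, geometric multiplicity = 1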